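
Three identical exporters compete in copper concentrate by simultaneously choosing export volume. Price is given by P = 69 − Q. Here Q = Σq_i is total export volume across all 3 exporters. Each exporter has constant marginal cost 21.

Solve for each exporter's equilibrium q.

A representative exporter's profit is π_i = q_i(69 − Q) − 21q_i, with Q = q_i + Σ_{j≠i} q_j.
First-order condition: 48 − 2q_i − Σ_{j≠i} q_j = 0.
In a symmetric equilibrium every exporter chooses the same q, so Σ_{j≠i} q_j = 2q. The condition becomes 48 − 4q = 0, giving q = 48/4 = 12.

12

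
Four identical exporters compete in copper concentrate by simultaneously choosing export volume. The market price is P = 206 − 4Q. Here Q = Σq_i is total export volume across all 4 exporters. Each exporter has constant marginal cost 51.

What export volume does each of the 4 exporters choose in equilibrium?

A representative exporter's profit is π_i = q_i(206 − 4Q) − 51q_i, with Q = q_i + Σ_{j≠i} q_j.
First-order condition: 155 − 8q_i − 4Σ_{j≠i} q_j = 0.
In a symmetric equilibrium every exporter chooses the same q, so Σ_{j≠i} q_j = 3q. The condition becomes 155 − 20q = 0, giving q = 155/20 = 7.75.

7.75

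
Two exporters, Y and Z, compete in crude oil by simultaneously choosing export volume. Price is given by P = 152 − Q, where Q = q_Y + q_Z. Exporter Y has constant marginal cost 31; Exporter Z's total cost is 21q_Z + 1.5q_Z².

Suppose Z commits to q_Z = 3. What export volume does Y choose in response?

Exporter Y's profit: π = q_Y(152 − (q_Y + q_Z)) − 31q_Y.
∂π/∂q_Y = 121 − 2q_Y − q_Z = 0, so q_Y = 60.5 − 0.5q_Z.
At q_Z = 3: q_Y = 60.5 − 0.5·3 = 59.

59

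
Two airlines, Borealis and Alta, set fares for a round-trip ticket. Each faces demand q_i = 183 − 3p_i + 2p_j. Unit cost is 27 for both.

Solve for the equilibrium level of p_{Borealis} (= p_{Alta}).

66

Borealis's profit: π = (p_{Borealis} − 27)(183 − 3p_{Borealis} + 2p_{Alta}).
∂π/∂p_{Borealis} = 264 − 6p_{Borealis} + 2p_{Alta} = 0 ⇒ p_{Borealis} = 44 + (1/3)p_{Alta}.
By symmetry p_{Alta} = p_{Borealis}; substituting into the reaction function, (2/3)p_{Borealis} = 44 and p_{Borealis} = 66.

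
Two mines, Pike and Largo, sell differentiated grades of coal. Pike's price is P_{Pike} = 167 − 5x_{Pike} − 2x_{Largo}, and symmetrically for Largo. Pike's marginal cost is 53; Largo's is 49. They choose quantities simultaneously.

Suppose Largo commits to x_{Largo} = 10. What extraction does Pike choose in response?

Mine Pike's profit: π = x_{Pike}(167 − 5x_{Pike} − 2x_{Largo}) − 53x_{Pike}.
∂π/∂x_{Pike} = 114 − 10x_{Pike} − 2x_{Largo} = 0 ⇒ x_{Pike} = 11.4 − 0.2x_{Largo}.
At x_{Largo} = 10: x_{Pike} = 11.4 − 0.2·10 = 9.4.

9.4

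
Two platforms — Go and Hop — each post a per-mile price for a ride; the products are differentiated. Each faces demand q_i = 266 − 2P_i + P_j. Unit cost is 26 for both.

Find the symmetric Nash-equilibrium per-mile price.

106

Go's profit: π = (P_{Go} − 26)(266 − 2P_{Go} + P_{Hop}).
∂π/∂P_{Go} = 318 − 4P_{Go} + P_{Hop} = 0 ⇒ P_{Go} = 79.5 + 0.25P_{Hop}.
By symmetry P_{Hop} = P_{Go}; substituting into the reaction function, 0.75P_{Go} = 79.5 and P_{Go} = 106.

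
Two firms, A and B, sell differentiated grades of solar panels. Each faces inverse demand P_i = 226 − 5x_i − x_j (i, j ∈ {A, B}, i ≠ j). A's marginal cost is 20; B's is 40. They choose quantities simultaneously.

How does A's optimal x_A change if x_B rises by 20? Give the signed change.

-2

Firm A's profit: π = x_A(226 − 5x_A − x_B) − 20x_A.
∂π/∂x_A = 206 − 10x_A − x_B = 0 ⇒ x_A = 20.6 − 0.1x_B.
The reaction-function slope is −0.1, so a 20-unit rise in x_B moves x_A by −0.1 × 20 = −2. A's best response falls — the actions are strategic substitutes.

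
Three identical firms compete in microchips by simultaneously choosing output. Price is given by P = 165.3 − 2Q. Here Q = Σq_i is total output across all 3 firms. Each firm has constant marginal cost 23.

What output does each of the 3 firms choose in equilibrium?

A representative firm's profit is π_i = q_i(165.3 − 2Q) − 23q_i, with Q = q_i + Σ_{j≠i} q_j.
First-order condition: 142.3 − 4q_i − 2Σ_{j≠i} q_j = 0.
With identical firms, set every q_j = q: then 142.3 − 4q − 4q = 0, i.e. q = 142.3/8 = 17.7875.

17.7875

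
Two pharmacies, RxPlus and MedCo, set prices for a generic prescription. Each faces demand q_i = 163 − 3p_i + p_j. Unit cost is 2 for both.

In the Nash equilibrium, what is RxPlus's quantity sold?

RxPlus's profit: π = (p_{RxPlus} − 2)(163 − 3p_{RxPlus} + p_{MedCo}).
∂π/∂p_{RxPlus} = 169 − 6p_{RxPlus} + p_{MedCo} = 0 ⇒ p_{RxPlus} = 169/6 + (1/6)p_{MedCo}.
Setting p_{RxPlus} = p_{MedCo} in the reaction function: p_{RxPlus} = 169/6 + (1/6)p_{RxPlus}, so p_{RxPlus} = (169/6) / (5/6) = 33.8.
q_{RxPlus} = 163 − 3·33.8 + 33.8 = 95.4.

95.4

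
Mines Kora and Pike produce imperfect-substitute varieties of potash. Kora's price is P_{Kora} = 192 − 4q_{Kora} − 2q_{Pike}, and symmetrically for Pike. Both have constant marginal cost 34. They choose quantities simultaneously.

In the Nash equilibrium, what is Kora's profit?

998.56

Mine Kora's profit: π = q_{Kora}(192 − 4q_{Kora} − 2q_{Pike}) − 34q_{Kora}.
∂π/∂q_{Kora} = 158 − 8q_{Kora} − 2q_{Pike} = 0 ⇒ q_{Kora} = 19.75 − 0.25q_{Pike}.
Setting q_{Kora} = q_{Pike} in the reaction function: q_{Kora} = 19.75 − 0.25q_{Kora}, so q_{Kora} = 19.75 / 1.25 = 15.8.
P_{Kora} = 192 − 4·15.8 − 2·15.8 = 97.2.
Profit = (97.2 − 34)·15.8 = 998.56.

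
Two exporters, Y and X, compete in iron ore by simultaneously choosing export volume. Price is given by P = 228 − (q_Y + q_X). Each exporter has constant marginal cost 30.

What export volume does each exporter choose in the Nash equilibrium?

Exporter Y's profit: π = q_Y(228 − (q_Y + q_X)) − 30q_Y.
∂π/∂q_Y = 198 − 2q_Y − q_X = 0, so q_Y = 99 − 0.5q_X.
The game is symmetric, so in equilibrium q_X = q_Y: the reaction function gives 1.5q_Y = 99, hence q_Y = 66.

66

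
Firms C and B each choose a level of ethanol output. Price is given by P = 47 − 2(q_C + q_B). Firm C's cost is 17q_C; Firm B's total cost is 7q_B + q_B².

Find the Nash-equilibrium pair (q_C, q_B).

Firm C's profit: π = q_C(47 − 2(q_C + q_B)) − 17q_C.
∂π/∂q_C = 30 − 4q_C − 2q_B = 0, so q_C = 7.5 − 0.5q_B.
For B: ∂π/∂q_B = 40 − 6q_B − 2q_C = 0 ⇒ q_B = 20/3 − (1/3)q_C.
Solving the two reaction functions simultaneously: (1 − (−0.5)(−1/3))q_C = 7.5 − 0.5·(20/3), so (5/6)q_C = 25/6 and q_C = 5.
Then q_B = 20/3 − (1/3)·5 = 5.

5, 5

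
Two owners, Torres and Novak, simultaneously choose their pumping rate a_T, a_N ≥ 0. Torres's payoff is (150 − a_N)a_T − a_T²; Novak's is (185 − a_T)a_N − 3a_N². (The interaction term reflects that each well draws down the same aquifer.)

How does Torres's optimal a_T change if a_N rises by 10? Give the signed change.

-5

Expanding Torres's payoff: 150a_T − a_Na_T − a_T².
∂π/∂a_T = 150 − a_N − 2a_T = 0, so a_T = 75 − 0.5a_N.
The reaction-function slope is −0.5, so a 10-unit rise in a_N moves a_T by −0.5 × 10 = −5. Torres's best response falls — the actions are strategic substitutes.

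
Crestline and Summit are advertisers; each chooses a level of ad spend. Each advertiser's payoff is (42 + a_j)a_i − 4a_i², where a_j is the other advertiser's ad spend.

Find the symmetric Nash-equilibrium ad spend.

6

Crestline's payoff is (42 + a_S)a_C − 4a_C².
∂π/∂a_C = 42 + a_S − 8a_C = 0, so a_C = 5.25 + 0.125a_S.
The game is symmetric, so in equilibrium a_S = a_C: the reaction function gives 0.875a_C = 5.25, hence a_C = 6.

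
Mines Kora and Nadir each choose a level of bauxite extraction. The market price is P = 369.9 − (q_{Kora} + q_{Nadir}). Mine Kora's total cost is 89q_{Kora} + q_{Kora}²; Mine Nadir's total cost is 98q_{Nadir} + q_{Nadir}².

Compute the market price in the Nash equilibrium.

259.34

Mine Kora's profit: π = q_{Kora}(369.9 − (q_{Kora} + q_{Nadir})) − 89q_{Kora} − q_{Kora}².
∂π/∂q_{Kora} = 280.9 − 4q_{Kora} − q_{Nadir} = 0, so q_{Kora} = 70.225 − 0.25q_{Nadir}.
By the same steps for Nadir: q_{Nadir} = 67.975 − 0.25q_{Kora}.
Solving the two reaction functions simultaneously: (1 − (−0.25)(−0.25))q_{Kora} = 70.225 − 0.25·67.975, so 0.9375q_{Kora} = 8517/160 and q_{Kora} = 56.78.
Then q_{Nadir} = 67.975 − 0.25·56.78 = 53.78.
Equilibrium price: P = 369.9 − 110.56 = 259.34.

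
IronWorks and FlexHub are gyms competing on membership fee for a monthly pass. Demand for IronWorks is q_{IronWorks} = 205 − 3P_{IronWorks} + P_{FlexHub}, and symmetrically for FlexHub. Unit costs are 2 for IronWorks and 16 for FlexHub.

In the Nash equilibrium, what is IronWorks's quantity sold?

124.2

IronWorks's profit: π = (P_{IronWorks} − 2)(205 − 3P_{IronWorks} + P_{FlexHub}).
∂π/∂P_{IronWorks} = 211 − 6P_{IronWorks} + P_{FlexHub} = 0 ⇒ P_{IronWorks} = 211/6 + (1/6)P_{FlexHub}.
Similarly P_{FlexHub} = 253/6 + (1/6)P_{IronWorks}.
Substituting the second reaction function into the first: P_{IronWorks} = 211/6 + (1/6)(253/6 + (1/6)P_{IronWorks}), which gives (35/36)P_{IronWorks} = 1519/36 ⇒ P_{IronWorks} = 43.4.
Then P_{FlexHub} = 253/6 + (1/6)·43.4 = 49.4.
q_{IronWorks} = 205 − 3·43.4 + 49.4 = 124.2.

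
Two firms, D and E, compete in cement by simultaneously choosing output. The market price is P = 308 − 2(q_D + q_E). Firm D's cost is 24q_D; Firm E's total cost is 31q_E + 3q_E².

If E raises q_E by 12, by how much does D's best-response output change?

Firm D's profit: π = q_D(308 − 2(q_D + q_E)) − 24q_D.
∂π/∂q_D = 284 − 4q_D − 2q_E = 0, so q_D = 71 − 0.5q_E.
The reaction-function slope is −0.5, so a 12-unit rise in q_E moves q_D by −0.5 × 12 = −6. D's best response falls — the actions are strategic substitutes.

-6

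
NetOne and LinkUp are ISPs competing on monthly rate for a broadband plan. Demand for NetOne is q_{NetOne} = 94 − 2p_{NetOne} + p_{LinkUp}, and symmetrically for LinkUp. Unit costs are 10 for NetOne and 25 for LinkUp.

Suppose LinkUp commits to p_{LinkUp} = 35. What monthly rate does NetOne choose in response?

37.25

NetOne's profit: π = (p_{NetOne} − 10)(94 − 2p_{NetOne} + p_{LinkUp}).
∂π/∂p_{NetOne} = 114 − 4p_{NetOne} + p_{LinkUp} = 0 ⇒ p_{NetOne} = 28.5 + 0.25p_{LinkUp}.
At p_{LinkUp} = 35: p_{NetOne} = 28.5 + 0.25·35 = 37.25.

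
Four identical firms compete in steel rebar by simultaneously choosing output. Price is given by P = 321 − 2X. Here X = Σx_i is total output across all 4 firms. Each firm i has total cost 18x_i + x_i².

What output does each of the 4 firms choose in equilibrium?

A representative firm's profit is π_i = x_i(321 − 2X) − 18x_i − x_i², with X = x_i + Σ_{j≠i} x_j.
First-order condition: 303 − 6x_i − 2Σ_{j≠i} x_j = 0.
With identical firms, set every x_j = x: then 303 − 6x − 6x = 0, i.e. x = 303/12 = 25.25.

25.25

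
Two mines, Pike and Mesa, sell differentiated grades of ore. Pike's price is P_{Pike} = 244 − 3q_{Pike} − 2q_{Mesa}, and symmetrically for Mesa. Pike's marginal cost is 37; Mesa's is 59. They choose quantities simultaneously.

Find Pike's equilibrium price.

Mine Pike's profit: π = q_{Pike}(244 − 3q_{Pike} − 2q_{Mesa}) − 37q_{Pike}.
∂π/∂q_{Pike} = 207 − 6q_{Pike} − 2q_{Mesa} = 0 ⇒ q_{Pike} = 34.5 − (1/3)q_{Mesa}.
Similarly q_{Mesa} = 185/6 − (1/3)q_{Pike}.
Substituting the second reaction function into the first: q_{Pike} = 34.5 − (1/3)(185/6 − (1/3)q_{Pike}), which gives (8/9)q_{Pike} = 218/9 ⇒ q_{Pike} = 27.25.
Then q_{Mesa} = 185/6 − (1/3)·27.25 = 21.75.
P_{Pike} = 244 − 3·27.25 − 2·21.75 = 118.75.

118.75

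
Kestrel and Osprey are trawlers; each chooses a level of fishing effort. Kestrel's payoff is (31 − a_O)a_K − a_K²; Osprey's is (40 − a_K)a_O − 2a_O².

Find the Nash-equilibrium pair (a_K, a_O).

12, 7

Expanding Kestrel's payoff: 31a_K − a_Oa_K − a_K².
∂π/∂a_K = 31 − a_O − 2a_K = 0, so a_K = 15.5 − 0.5a_O.
Likewise for Osprey: a_O = 10 − 0.25a_K.
Solving the two reaction functions simultaneously: (1 − (−0.5)(−0.25))a_K = 15.5 − 0.5·10, so 0.875a_K = 10.5 and a_K = 12.
Then a_O = 10 − 0.25·12 = 7.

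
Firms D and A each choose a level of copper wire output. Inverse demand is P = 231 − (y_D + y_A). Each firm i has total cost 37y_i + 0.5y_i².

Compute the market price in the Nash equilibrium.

134

Firm D's profit: π = y_D(231 − (y_D + y_A)) − 37y_D − 0.5y_D².
∂π/∂y_D = 194 − 3y_D − y_A = 0, so y_D = 194/3 − (1/3)y_A.
By symmetry y_A = y_D; substituting into the reaction function, (4/3)y_D = 194/3 and y_D = 48.5.
Equilibrium price: P = 231 − 97 = 134.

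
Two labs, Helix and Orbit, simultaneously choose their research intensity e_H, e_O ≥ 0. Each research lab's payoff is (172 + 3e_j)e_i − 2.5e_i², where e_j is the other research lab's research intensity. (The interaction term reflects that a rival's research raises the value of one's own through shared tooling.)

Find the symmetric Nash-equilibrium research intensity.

Helix's payoff is (172 + 3e_O)e_H − 2.5e_H².
∂π/∂e_H = 172 + 3e_O − 5e_H = 0, so e_H = 34.4 + 0.6e_O.
The game is symmetric, so in equilibrium e_O = e_H: the reaction function gives 0.4e_H = 34.4, hence e_H = 86.

86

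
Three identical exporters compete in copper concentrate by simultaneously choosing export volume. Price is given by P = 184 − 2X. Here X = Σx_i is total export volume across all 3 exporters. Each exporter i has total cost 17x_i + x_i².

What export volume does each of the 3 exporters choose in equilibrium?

16.7

A representative exporter's profit is π_i = x_i(184 − 2X) − 17x_i − x_i², with X = x_i + Σ_{j≠i} x_j.
First-order condition: 167 − 6x_i − 2Σ_{j≠i} x_j = 0.
With identical exporters, set every x_j = x: then 167 − 6x − 4x = 0, i.e. x = 167/10 = 16.7.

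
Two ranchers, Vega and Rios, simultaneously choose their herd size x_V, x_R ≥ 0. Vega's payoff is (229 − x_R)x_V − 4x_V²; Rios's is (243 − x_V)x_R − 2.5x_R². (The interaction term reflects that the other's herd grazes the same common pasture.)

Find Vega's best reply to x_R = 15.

Expanding Vega's payoff: 229x_V − x_Rx_V − 4x_V².
∂π/∂x_V = 229 − x_R − 8x_V = 0, so x_V = 28.625 − 0.125x_R.
At x_R = 15: x_V = 28.625 − 0.125·15 = 26.75.

26.75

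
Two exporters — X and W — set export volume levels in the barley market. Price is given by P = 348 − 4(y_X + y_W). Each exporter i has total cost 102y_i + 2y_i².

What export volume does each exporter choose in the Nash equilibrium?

15.375

Exporter X's profit: π = y_X(348 − 4(y_X + y_W)) − 102y_X − 2y_X².
∂π/∂y_X = 246 − 12y_X − 4y_W = 0, so y_X = 20.5 − (1/3)y_W.
By symmetry y_W = y_X; substituting into the reaction function, (4/3)y_X = 20.5 and y_X = 15.375.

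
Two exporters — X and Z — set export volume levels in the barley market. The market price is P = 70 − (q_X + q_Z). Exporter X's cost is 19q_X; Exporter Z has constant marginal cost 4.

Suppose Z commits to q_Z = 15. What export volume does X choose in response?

Exporter X's profit: π = q_X(70 − (q_X + q_Z)) − 19q_X.
∂π/∂q_X = 51 − 2q_X − q_Z = 0, so q_X = 25.5 − 0.5q_Z.
At q_Z = 15: q_X = 25.5 − 0.5·15 = 18.

18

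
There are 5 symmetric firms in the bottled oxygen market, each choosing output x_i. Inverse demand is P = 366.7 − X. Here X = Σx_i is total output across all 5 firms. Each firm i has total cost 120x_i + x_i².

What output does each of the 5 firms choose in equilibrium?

30.8375

A representative firm's profit is π_i = x_i(366.7 − X) − 120x_i − x_i², with X = x_i + Σ_{j≠i} x_j.
First-order condition: 246.7 − 4x_i − Σ_{j≠i} x_j = 0.
With identical firms, set every x_j = x: then 246.7 − 4x − 4x = 0, i.e. x = 246.7/8 = 30.8375.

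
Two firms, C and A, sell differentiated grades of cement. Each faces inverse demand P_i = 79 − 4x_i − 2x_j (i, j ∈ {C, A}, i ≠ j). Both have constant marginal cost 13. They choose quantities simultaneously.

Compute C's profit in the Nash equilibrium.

Firm C's profit: π = x_C(79 − 4x_C − 2x_A) − 13x_C.
∂π/∂x_C = 66 − 8x_C − 2x_A = 0 ⇒ x_C = 8.25 − 0.25x_A.
Setting x_C = x_A in the reaction function: x_C = 8.25 − 0.25x_C, so x_C = 8.25 / 1.25 = 6.6.
P_C = 79 − 4·6.6 − 2·6.6 = 39.4.
Profit = (39.4 − 13)·6.6 = 174.24.

174.24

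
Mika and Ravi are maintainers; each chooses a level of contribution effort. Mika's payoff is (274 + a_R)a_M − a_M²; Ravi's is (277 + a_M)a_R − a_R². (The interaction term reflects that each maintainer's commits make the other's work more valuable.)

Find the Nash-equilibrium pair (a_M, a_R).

275, 276

Expanding Mika's payoff: 274a_M + a_Ra_M − a_M².
∂π/∂a_M = 274 + a_R − 2a_M = 0, so a_M = 137 + 0.5a_R.
Likewise for Ravi: a_R = 138.5 + 0.5a_M.
Plugging a_R into Mika's best response: a_M = 137 + 0.5(138.5 + 0.5a_M) ⇒ 0.75a_M = 206.25, so a_M = 275.
Then a_R = 138.5 + 0.5·275 = 276.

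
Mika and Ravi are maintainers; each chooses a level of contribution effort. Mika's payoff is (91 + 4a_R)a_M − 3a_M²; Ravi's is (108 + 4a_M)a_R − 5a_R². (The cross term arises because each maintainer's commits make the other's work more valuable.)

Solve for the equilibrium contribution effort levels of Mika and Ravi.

30.5, 23

Expanding Mika's payoff: 91a_M + 4a_Ra_M − 3a_M².
∂π/∂a_M = 91 + 4a_R − 6a_M = 0, so a_M = 91/6 + (2/3)a_R.
Likewise for Ravi: a_R = 10.8 + 0.4a_M.
Plugging a_R into Mika's best response: a_M = 91/6 + (2/3)(10.8 + 0.4a_M) ⇒ (11/15)a_M = 671/30, so a_M = 30.5.
Then a_R = 10.8 + 0.4·30.5 = 23.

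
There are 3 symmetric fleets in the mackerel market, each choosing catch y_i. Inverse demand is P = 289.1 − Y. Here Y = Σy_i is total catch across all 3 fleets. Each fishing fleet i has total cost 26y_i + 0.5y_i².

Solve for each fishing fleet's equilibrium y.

52.62

A representative fishing fleet's profit is π_i = y_i(289.1 − Y) − 26y_i − 0.5y_i², with Y = y_i + Σ_{j≠i} y_j.
First-order condition: 263.1 − 3y_i − Σ_{j≠i} y_j = 0.
Imposing symmetry (y_j = y for all j) turns Σ_{j≠i} y_j into 2y, so 263.1 = 5y and y = 52.62.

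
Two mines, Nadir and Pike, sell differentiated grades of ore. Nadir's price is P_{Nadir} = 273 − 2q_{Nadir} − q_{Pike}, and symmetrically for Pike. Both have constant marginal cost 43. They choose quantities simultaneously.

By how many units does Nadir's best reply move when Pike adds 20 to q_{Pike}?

-5

Mine Nadir's profit: π = q_{Nadir}(273 − 2q_{Nadir} − q_{Pike}) − 43q_{Nadir}.
∂π/∂q_{Nadir} = 230 − 4q_{Nadir} − q_{Pike} = 0 ⇒ q_{Nadir} = 57.5 − 0.25q_{Pike}.
The reaction-function slope is −0.25, so a 20-unit rise in q_{Pike} moves q_{Nadir} by −0.25 × 20 = −5. Nadir's best response falls — the actions are strategic substitutes.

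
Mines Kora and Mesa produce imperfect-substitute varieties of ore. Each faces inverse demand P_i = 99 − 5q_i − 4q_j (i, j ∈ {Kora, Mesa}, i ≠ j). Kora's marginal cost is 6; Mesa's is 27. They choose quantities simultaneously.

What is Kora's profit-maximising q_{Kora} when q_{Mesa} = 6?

Mine Kora's profit: π = q_{Kora}(99 − 5q_{Kora} − 4q_{Mesa}) − 6q_{Kora}.
∂π/∂q_{Kora} = 93 − 10q_{Kora} − 4q_{Mesa} = 0 ⇒ q_{Kora} = 9.3 − 0.4q_{Mesa}.
At q_{Mesa} = 6: q_{Kora} = 9.3 − 0.4·6 = 6.9.

6.9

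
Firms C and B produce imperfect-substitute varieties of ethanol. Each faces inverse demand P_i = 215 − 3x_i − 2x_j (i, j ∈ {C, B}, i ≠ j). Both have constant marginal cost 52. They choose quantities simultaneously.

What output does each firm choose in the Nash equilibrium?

20.375

Firm C's profit: π = x_C(215 − 3x_C − 2x_B) − 52x_C.
∂π/∂x_C = 163 − 6x_C − 2x_B = 0 ⇒ x_C = 163/6 − (1/3)x_B.
By symmetry x_B = x_C; substituting into the reaction function, (4/3)x_C = 163/6 and x_C = 20.375.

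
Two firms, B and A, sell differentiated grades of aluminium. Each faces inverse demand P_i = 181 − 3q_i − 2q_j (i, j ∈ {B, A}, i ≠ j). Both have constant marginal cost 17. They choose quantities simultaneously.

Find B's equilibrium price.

Firm B's profit: π = q_B(181 − 3q_B − 2q_A) − 17q_B.
∂π/∂q_B = 164 − 6q_B − 2q_A = 0 ⇒ q_B = 82/3 − (1/3)q_A.
Setting q_B = q_A in the reaction function: q_B = 82/3 − (1/3)q_B, so q_B = (82/3) / (4/3) = 20.5.
P_B = 181 − 3·20.5 − 2·20.5 = 78.5.

78.5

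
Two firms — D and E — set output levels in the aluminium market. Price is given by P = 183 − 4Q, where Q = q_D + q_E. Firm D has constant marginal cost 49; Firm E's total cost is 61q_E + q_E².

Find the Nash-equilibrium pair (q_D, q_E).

Firm D's profit: π = q_D(183 − 4(q_D + q_E)) − 49q_D.
∂π/∂q_D = 134 − 8q_D − 4q_E = 0, so q_D = 16.75 − 0.5q_E.
For E: ∂π/∂q_E = 122 − 10q_E − 4q_D = 0 ⇒ q_E = 12.2 − 0.4q_D.
Solving the two reaction functions simultaneously: (1 − (−0.5)(−0.4))q_D = 16.75 − 0.5·12.2, so 0.8q_D = 10.65 and q_D = 13.3125.
Then q_E = 12.2 − 0.4·13.3125 = 6.875.

13.3125, 6.875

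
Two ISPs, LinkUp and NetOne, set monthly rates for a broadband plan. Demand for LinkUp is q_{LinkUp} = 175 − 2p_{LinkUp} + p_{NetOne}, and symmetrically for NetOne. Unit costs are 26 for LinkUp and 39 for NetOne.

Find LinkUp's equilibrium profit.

5283.92

LinkUp's profit: π = (p_{LinkUp} − 26)(175 − 2p_{LinkUp} + p_{NetOne}).
∂π/∂p_{LinkUp} = 227 − 4p_{LinkUp} + p_{NetOne} = 0 ⇒ p_{LinkUp} = 56.75 + 0.25p_{NetOne}.
Similarly p_{NetOne} = 63.25 + 0.25p_{LinkUp}.
Solving the two reaction functions simultaneously: (1 − (0.25)(0.25))p_{LinkUp} = 56.75 + 0.25·63.25, so 0.9375p_{LinkUp} = 72.5625 and p_{LinkUp} = 77.4.
Then p_{NetOne} = 63.25 + 0.25·77.4 = 82.6.
q_{LinkUp} = 175 − 2·77.4 + 82.6 = 102.8.
Profit = (77.4 − 26)·102.8 = 5283.92.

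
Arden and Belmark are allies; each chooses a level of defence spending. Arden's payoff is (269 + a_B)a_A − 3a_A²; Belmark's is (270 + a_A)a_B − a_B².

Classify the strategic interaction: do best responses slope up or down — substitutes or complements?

strategic complements

Expanding Arden's payoff: 269a_A + a_Ba_A − 3a_A².
∂π/∂a_A = 269 + a_B − 6a_A = 0, so a_A = 269/6 + (1/6)a_B.
The best-response slope da_A/da_B = 1/6 > 0: the reaction function is upward-sloping, so the choices are strategic complements.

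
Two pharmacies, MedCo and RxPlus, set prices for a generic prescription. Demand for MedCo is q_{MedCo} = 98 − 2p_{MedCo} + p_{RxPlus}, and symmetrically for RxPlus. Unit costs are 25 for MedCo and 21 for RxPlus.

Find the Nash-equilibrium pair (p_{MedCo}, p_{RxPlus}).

48.8, 47.2

MedCo's profit: π = (p_{MedCo} − 25)(98 − 2p_{MedCo} + p_{RxPlus}).
∂π/∂p_{MedCo} = 148 − 4p_{MedCo} + p_{RxPlus} = 0 ⇒ p_{MedCo} = 37 + 0.25p_{RxPlus}.
Similarly p_{RxPlus} = 35 + 0.25p_{MedCo}.
Solving the two reaction functions simultaneously: (1 − (0.25)(0.25))p_{MedCo} = 37 + 0.25·35, so 0.9375p_{MedCo} = 45.75 and p_{MedCo} = 48.8.
Then p_{RxPlus} = 35 + 0.25·48.8 = 47.2.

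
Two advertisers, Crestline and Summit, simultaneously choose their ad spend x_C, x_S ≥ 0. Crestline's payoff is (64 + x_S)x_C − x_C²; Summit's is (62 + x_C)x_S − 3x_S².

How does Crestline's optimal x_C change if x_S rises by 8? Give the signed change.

Expanding Crestline's payoff: 64x_C + x_Sx_C − x_C².
∂π/∂x_C = 64 + x_S − 2x_C = 0, so x_C = 32 + 0.5x_S.
The reaction-function slope is 0.5, so an 8-unit rise in x_S moves x_C by 0.5 × 8 = 4. Crestline's best response rises — the actions are strategic complements.

4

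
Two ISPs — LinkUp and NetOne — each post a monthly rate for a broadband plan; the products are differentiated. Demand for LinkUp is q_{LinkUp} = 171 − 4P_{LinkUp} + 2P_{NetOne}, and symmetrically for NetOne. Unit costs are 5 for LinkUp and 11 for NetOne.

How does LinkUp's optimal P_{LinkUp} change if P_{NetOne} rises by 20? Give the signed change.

LinkUp's profit: π = (P_{LinkUp} − 5)(171 − 4P_{LinkUp} + 2P_{NetOne}).
∂π/∂P_{LinkUp} = 191 − 8P_{LinkUp} + 2P_{NetOne} = 0 ⇒ P_{LinkUp} = 23.875 + 0.25P_{NetOne}.
The reaction-function slope is 0.25, so a 20-unit rise in P_{NetOne} moves P_{LinkUp} by 0.25 × 20 = 5. LinkUp's best response rises — the actions are strategic complements.

5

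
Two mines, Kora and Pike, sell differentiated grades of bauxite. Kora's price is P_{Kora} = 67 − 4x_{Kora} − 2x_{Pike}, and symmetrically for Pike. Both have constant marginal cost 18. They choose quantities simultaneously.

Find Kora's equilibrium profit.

96.04

Mine Kora's profit: π = x_{Kora}(67 − 4x_{Kora} − 2x_{Pike}) − 18x_{Kora}.
∂π/∂x_{Kora} = 49 − 8x_{Kora} − 2x_{Pike} = 0 ⇒ x_{Kora} = 6.125 − 0.25x_{Pike}.
By symmetry x_{Pike} = x_{Kora}; substituting into the reaction function, 1.25x_{Kora} = 6.125 and x_{Kora} = 4.9.
P_{Kora} = 67 − 4·4.9 − 2·4.9 = 37.6.
Profit = (37.6 − 18)·4.9 = 96.04.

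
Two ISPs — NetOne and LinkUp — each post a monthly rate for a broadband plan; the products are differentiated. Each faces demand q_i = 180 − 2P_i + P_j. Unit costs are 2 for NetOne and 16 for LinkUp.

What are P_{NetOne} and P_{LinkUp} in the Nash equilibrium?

NetOne's profit: π = (P_{NetOne} − 2)(180 − 2P_{NetOne} + P_{LinkUp}).
∂π/∂P_{NetOne} = 184 − 4P_{NetOne} + P_{LinkUp} = 0 ⇒ P_{NetOne} = 46 + 0.25P_{LinkUp}.
Similarly P_{LinkUp} = 53 + 0.25P_{NetOne}.
Substituting the second reaction function into the first: P_{NetOne} = 46 + 0.25(53 + 0.25P_{NetOne}), which gives 0.9375P_{NetOne} = 59.25 ⇒ P_{NetOne} = 63.2.
Then P_{LinkUp} = 53 + 0.25·63.2 = 68.8.

63.2, 68.8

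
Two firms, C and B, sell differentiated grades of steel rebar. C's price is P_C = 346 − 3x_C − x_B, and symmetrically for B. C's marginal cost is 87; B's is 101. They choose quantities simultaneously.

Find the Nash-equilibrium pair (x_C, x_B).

Firm C's profit: π = x_C(346 − 3x_C − x_B) − 87x_C.
∂π/∂x_C = 259 − 6x_C − x_B = 0 ⇒ x_C = 259/6 − (1/6)x_B.
Similarly x_B = 245/6 − (1/6)x_C.
Substituting the second reaction function into the first: x_C = 259/6 − (1/6)(245/6 − (1/6)x_C), which gives (35/36)x_C = 1309/36 ⇒ x_C = 37.4.
Then x_B = 245/6 − (1/6)·37.4 = 34.6.

37.4, 34.6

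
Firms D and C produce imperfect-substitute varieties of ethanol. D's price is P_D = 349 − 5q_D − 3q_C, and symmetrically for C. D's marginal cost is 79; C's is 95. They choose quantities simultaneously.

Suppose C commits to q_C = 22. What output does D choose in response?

Firm D's profit: π = q_D(349 − 5q_D − 3q_C) − 79q_D.
∂π/∂q_D = 270 − 10q_D − 3q_C = 0 ⇒ q_D = 27 − 0.3q_C.
At q_C = 22: q_D = 27 − 0.3·22 = 20.4.

20.4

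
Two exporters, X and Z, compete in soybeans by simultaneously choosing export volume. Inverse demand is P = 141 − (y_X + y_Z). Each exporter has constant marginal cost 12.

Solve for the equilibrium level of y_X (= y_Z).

43

Exporter X's profit: π = y_X(141 − (y_X + y_Z)) − 12y_X.
∂π/∂y_X = 129 − 2y_X − y_Z = 0, so y_X = 64.5 − 0.5y_Z.
Setting y_X = y_Z in the reaction function: y_X = 64.5 − 0.5y_X, so y_X = 64.5 / 1.5 = 43.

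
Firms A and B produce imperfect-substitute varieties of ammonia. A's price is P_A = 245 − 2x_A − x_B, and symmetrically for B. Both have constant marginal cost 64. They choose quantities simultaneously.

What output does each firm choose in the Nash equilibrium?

Firm A's profit: π = x_A(245 − 2x_A − x_B) − 64x_A.
∂π/∂x_A = 181 − 4x_A − x_B = 0 ⇒ x_A = 45.25 − 0.25x_B.
Setting x_A = x_B in the reaction function: x_A = 45.25 − 0.25x_A, so x_A = 45.25 / 1.25 = 36.2.

36.2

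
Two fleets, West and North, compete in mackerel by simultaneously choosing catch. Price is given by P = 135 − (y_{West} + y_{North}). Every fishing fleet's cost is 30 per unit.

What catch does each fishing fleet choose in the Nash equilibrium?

35

Fishing fleet West's profit: π = y_{West}(135 − (y_{West} + y_{North})) − 30y_{West}.
∂π/∂y_{West} = 105 − 2y_{West} − y_{North} = 0, so y_{West} = 52.5 − 0.5y_{North}.
The game is symmetric, so in equilibrium y_{North} = y_{West}: the reaction function gives 1.5y_{West} = 52.5, hence y_{West} = 35.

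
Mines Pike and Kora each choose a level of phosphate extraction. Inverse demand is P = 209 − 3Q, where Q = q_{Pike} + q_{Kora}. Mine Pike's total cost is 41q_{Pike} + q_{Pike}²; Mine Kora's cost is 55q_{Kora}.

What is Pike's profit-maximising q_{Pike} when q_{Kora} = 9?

17.625

Mine Pike's profit: π = q_{Pike}(209 − 3(q_{Pike} + q_{Kora})) − 41q_{Pike} − q_{Pike}².
∂π/∂q_{Pike} = 168 − 8q_{Pike} − 3q_{Kora} = 0, so q_{Pike} = 21 − 0.375q_{Kora}.
At q_{Kora} = 9: q_{Pike} = 21 − 0.375·9 = 17.625.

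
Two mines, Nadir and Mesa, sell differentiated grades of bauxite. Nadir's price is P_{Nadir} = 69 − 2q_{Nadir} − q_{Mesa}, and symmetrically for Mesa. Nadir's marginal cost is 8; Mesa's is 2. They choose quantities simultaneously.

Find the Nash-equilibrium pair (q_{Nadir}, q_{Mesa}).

Mine Nadir's profit: π = q_{Nadir}(69 − 2q_{Nadir} − q_{Mesa}) − 8q_{Nadir}.
∂π/∂q_{Nadir} = 61 − 4q_{Nadir} − q_{Mesa} = 0 ⇒ q_{Nadir} = 15.25 − 0.25q_{Mesa}.
Similarly q_{Mesa} = 16.75 − 0.25q_{Nadir}.
Solving the two reaction functions simultaneously: (1 − (−0.25)(−0.25))q_{Nadir} = 15.25 − 0.25·16.75, so 0.9375q_{Nadir} = 11.0625 and q_{Nadir} = 11.8.
Then q_{Mesa} = 16.75 − 0.25·11.8 = 13.8.

11.8, 13.8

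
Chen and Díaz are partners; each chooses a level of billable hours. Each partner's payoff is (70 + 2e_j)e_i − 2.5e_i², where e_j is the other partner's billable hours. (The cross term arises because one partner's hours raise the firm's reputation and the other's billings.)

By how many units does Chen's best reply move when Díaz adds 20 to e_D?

8

Chen's payoff is (70 + 2e_D)e_C − 2.5e_C².
∂π/∂e_C = 70 + 2e_D − 5e_C = 0, so e_C = 14 + 0.4e_D.
The reaction-function slope is 0.4, so a 20-unit rise in e_D moves e_C by 0.4 × 20 = 8. Chen's best response rises — the actions are strategic complements.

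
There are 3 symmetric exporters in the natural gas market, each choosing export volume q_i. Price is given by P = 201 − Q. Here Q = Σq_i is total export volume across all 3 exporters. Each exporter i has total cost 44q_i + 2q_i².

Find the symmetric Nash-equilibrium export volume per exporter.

A representative exporter's profit is π_i = q_i(201 − Q) − 44q_i − 2q_i², with Q = q_i + Σ_{j≠i} q_j.
First-order condition: 157 − 6q_i − Σ_{j≠i} q_j = 0.
In a symmetric equilibrium every exporter chooses the same q, so Σ_{j≠i} q_j = 2q. The condition becomes 157 − 8q = 0, giving q = 157/8 = 19.625.

19.625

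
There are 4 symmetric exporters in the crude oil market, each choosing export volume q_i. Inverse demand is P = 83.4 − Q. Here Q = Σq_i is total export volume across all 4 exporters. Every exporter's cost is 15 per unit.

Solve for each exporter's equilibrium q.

13.68

A representative exporter's profit is π_i = q_i(83.4 − Q) − 15q_i, with Q = q_i + Σ_{j≠i} q_j.
First-order condition: 68.4 − 2q_i − Σ_{j≠i} q_j = 0.
With identical exporters, set every q_j = q: then 68.4 − 2q − 3q = 0, i.e. q = 68.4/5 = 13.68.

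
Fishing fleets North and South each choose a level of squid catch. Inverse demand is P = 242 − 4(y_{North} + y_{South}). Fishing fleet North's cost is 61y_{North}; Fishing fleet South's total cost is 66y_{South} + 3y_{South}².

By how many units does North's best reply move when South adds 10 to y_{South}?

Fishing fleet North's profit: π = y_{North}(242 − 4(y_{North} + y_{South})) − 61y_{North}.
∂π/∂y_{North} = 181 − 8y_{North} − 4y_{South} = 0, so y_{North} = 22.625 − 0.5y_{South}.
The reaction-function slope is −0.5, so a 10-unit rise in y_{South} moves y_{North} by −0.5 × 10 = −5. North's best response falls — the actions are strategic substitutes.

-5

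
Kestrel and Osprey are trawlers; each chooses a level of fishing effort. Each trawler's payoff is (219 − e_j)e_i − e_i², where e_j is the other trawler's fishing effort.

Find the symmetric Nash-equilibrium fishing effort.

Kestrel's payoff is (219 − e_O)e_K − e_K².
∂π/∂e_K = 219 − e_O − 2e_K = 0, so e_K = 109.5 − 0.5e_O.
By symmetry e_O = e_K; substituting into the reaction function, 1.5e_K = 109.5 and e_K = 73.

73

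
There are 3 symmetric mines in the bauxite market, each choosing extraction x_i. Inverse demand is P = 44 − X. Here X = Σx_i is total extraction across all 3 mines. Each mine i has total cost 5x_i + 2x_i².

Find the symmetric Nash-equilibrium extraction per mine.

4.875

A representative mine's profit is π_i = x_i(44 − X) − 5x_i − 2x_i², with X = x_i + Σ_{j≠i} x_j.
First-order condition: 39 − 6x_i − Σ_{j≠i} x_j = 0.
In a symmetric equilibrium every mine chooses the same x, so Σ_{j≠i} x_j = 2x. The condition becomes 39 − 8x = 0, giving x = 39/8 = 4.875.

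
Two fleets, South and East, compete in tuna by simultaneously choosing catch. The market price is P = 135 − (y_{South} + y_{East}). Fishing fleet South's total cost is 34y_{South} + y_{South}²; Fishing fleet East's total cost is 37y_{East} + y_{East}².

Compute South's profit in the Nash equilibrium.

Fishing fleet South's profit: π = y_{South}(135 − (y_{South} + y_{East})) − 34y_{South} − y_{South}².
∂π/∂y_{South} = 101 − 4y_{South} − y_{East} = 0, so y_{South} = 25.25 − 0.25y_{East}.
By the same steps for East: y_{East} = 24.5 − 0.25y_{South}.
Plugging y_{East} into South's best response: y_{South} = 25.25 − 0.25(24.5 − 0.25y_{South}) ⇒ 0.9375y_{South} = 19.125, so y_{South} = 20.4.
Then y_{East} = 24.5 − 0.25·20.4 = 19.4.
Price P = 135 − 39.8 = 95.2.
South's profit: (95.2 − 34)·20.4 − (20.4)² = 832.32.

832.32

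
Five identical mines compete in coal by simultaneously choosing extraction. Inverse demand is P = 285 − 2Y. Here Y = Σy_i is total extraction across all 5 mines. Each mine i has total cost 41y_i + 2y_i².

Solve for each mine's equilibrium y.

A representative mine's profit is π_i = y_i(285 − 2Y) − 41y_i − 2y_i², with Y = y_i + Σ_{j≠i} y_j.
First-order condition: 244 − 8y_i − 2Σ_{j≠i} y_j = 0.
Imposing symmetry (y_j = y for all j) turns Σ_{j≠i} y_j into 4y, so 244 = 16y and y = 15.25.

15.25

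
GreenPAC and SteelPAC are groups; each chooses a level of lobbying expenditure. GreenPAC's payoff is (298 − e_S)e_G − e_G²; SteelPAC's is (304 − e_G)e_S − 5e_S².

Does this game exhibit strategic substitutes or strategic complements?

Expanding GreenPAC's payoff: 298e_G − e_Se_G − e_G².
∂π/∂e_G = 298 − e_S − 2e_G = 0, so e_G = 149 − 0.5e_S.
The best-response slope de_G/de_S = −0.5 < 0: the reaction function is downward-sloping, so the choices are strategic substitutes.

strategic substitutes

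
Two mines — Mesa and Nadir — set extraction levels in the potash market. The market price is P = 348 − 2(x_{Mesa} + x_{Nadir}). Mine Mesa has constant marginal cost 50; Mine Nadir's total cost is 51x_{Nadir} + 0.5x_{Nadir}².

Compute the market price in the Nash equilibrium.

162

Mine Mesa's profit: π = x_{Mesa}(348 − 2(x_{Mesa} + x_{Nadir})) − 50x_{Mesa}.
∂π/∂x_{Mesa} = 298 − 4x_{Mesa} − 2x_{Nadir} = 0, so x_{Mesa} = 74.5 − 0.5x_{Nadir}.
For Nadir: ∂π/∂x_{Nadir} = 297 − 5x_{Nadir} − 2x_{Mesa} = 0 ⇒ x_{Nadir} = 59.4 − 0.4x_{Mesa}.
Solving the two reaction functions simultaneously: (1 − (−0.5)(−0.4))x_{Mesa} = 74.5 − 0.5·59.4, so 0.8x_{Mesa} = 44.8 and x_{Mesa} = 56.
Then x_{Nadir} = 59.4 − 0.4·56 = 37.
Equilibrium price: P = 348 − 2·93 = 162.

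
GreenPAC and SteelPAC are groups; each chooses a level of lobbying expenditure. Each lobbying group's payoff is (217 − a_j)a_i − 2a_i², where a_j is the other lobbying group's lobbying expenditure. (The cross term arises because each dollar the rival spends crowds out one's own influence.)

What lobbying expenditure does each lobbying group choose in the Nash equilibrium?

43.4

GreenPAC's payoff is (217 − a_S)a_G − 2a_G².
∂π/∂a_G = 217 − a_S − 4a_G = 0, so a_G = 54.25 − 0.25a_S.
By symmetry a_S = a_G; substituting into the reaction function, 1.25a_G = 54.25 and a_G = 43.4.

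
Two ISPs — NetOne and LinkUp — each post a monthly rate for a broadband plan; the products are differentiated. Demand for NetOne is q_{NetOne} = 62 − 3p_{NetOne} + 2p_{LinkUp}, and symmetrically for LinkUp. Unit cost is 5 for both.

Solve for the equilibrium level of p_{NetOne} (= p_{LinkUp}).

19.25

NetOne's profit: π = (p_{NetOne} − 5)(62 − 3p_{NetOne} + 2p_{LinkUp}).
∂π/∂p_{NetOne} = 77 − 6p_{NetOne} + 2p_{LinkUp} = 0 ⇒ p_{NetOne} = 77/6 + (1/3)p_{LinkUp}.
By symmetry p_{LinkUp} = p_{NetOne}; substituting into the reaction function, (2/3)p_{NetOne} = 77/6 and p_{NetOne} = 19.25.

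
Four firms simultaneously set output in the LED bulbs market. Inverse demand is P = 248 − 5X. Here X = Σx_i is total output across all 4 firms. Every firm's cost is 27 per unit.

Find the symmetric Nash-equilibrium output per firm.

8.84

A representative firm's profit is π_i = x_i(248 − 5X) − 27x_i, with X = x_i + Σ_{j≠i} x_j.
First-order condition: 221 − 10x_i − 5Σ_{j≠i} x_j = 0.
In a symmetric equilibrium every firm chooses the same x, so Σ_{j≠i} x_j = 3x. The condition becomes 221 − 25x = 0, giving x = 221/25 = 8.84.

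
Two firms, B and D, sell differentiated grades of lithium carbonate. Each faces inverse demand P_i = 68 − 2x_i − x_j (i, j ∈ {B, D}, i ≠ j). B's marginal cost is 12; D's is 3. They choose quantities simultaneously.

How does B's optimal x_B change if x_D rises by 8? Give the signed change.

Firm B's profit: π = x_B(68 − 2x_B − x_D) − 12x_B.
∂π/∂x_B = 56 − 4x_B − x_D = 0 ⇒ x_B = 14 − 0.25x_D.
The reaction-function slope is −0.25, so an 8-unit rise in x_D moves x_B by −0.25 × 8 = −2. B's best response falls — the actions are strategic substitutes.

-2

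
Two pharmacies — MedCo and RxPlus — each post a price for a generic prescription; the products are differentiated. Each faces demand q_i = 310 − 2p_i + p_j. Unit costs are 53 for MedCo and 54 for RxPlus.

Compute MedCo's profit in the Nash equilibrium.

14723.28

MedCo's profit: π = (p_{MedCo} − 53)(310 − 2p_{MedCo} + p_{RxPlus}).
∂π/∂p_{MedCo} = 416 − 4p_{MedCo} + p_{RxPlus} = 0 ⇒ p_{MedCo} = 104 + 0.25p_{RxPlus}.
Similarly p_{RxPlus} = 104.5 + 0.25p_{MedCo}.
Plugging p_{RxPlus} into MedCo's best response: p_{MedCo} = 104 + 0.25(104.5 + 0.25p_{MedCo}) ⇒ 0.9375p_{MedCo} = 130.125, so p_{MedCo} = 138.8.
Then p_{RxPlus} = 104.5 + 0.25·138.8 = 139.2.
q_{MedCo} = 310 − 2·138.8 + 139.2 = 171.6.
Profit = (138.8 − 53)·171.6 = 14723.28.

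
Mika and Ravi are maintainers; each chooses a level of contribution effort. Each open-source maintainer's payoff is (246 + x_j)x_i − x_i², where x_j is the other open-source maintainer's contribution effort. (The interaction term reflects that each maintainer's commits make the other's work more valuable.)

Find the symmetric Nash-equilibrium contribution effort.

Mika's payoff is (246 + x_R)x_M − x_M².
∂π/∂x_M = 246 + x_R − 2x_M = 0, so x_M = 123 + 0.5x_R.
By symmetry x_R = x_M; substituting into the reaction function, 0.5x_M = 123 and x_M = 246.

246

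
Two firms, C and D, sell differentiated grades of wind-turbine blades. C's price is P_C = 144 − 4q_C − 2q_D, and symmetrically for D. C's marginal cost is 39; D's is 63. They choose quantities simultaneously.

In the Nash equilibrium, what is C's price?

Firm C's profit: π = q_C(144 − 4q_C − 2q_D) − 39q_C.
∂π/∂q_C = 105 − 8q_C − 2q_D = 0 ⇒ q_C = 13.125 − 0.25q_D.
Similarly q_D = 10.125 − 0.25q_C.
Substituting the second reaction function into the first: q_C = 13.125 − 0.25(10.125 − 0.25q_C), which gives 0.9375q_C = 339/32 ⇒ q_C = 11.3.
Then q_D = 10.125 − 0.25·11.3 = 7.3.
P_C = 144 − 4·11.3 − 2·7.3 = 84.2.

84.2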